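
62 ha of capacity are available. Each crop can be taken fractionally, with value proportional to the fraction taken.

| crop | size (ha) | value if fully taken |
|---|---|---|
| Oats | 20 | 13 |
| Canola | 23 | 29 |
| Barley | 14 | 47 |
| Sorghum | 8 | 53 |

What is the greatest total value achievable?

Rank by value-to-size ratio: Sorghum 53/8≈6.62, Barley 47/14≈3.36, Canola 29/23≈1.26, Oats 13/20≈0.65.
Sorghum: take in full, 8 ha for value 53 → 54 left.
All 14 ha of Barley fit (value 47) → 40 remain.
All 23 ha of Canola fit (value 29) → 17 remain.
Only 17 ha remain; take 17/20 of Oats for value 13×17/20 = 11.05.
Total value = 140.05.

140.05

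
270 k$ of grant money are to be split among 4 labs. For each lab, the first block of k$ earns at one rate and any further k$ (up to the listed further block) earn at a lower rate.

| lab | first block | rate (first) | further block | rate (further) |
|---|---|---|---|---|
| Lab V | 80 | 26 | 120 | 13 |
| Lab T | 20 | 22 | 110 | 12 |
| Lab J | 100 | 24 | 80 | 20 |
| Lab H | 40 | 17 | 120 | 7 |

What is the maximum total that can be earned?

6320

Rank every tier by rate: Lab V/first 26 > Lab J/first 24 > Lab T/first 22 > Lab J/second 20 > Lab H/first 17 > Lab V/second 13 > Lab T/second 12 > Lab H/second 7.
Lab V/first (26): +80 — 190 left.
Lab J/first (24): +100 — 90 left.
Lab T/first (22): +20 — 70 left.
70 remain; put them into Lab J second at 20.
Total = 26×80 + 24×100 + 22×20 + 20×70 = 6320.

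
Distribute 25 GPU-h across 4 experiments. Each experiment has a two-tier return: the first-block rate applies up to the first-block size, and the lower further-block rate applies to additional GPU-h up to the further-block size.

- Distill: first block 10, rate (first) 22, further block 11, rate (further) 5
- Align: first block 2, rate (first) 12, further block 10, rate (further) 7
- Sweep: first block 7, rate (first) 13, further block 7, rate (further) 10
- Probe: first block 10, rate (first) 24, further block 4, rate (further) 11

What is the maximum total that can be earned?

525

Rank every tier by rate: Probe/T1 24 > Distill/T1 22 > Sweep/T1 13 > Align/T1 12 > Probe/T2 11 > Sweep/T2 10 > Align/T2 7 > Distill/T2 5.
Probe T1 at 24: fill all 10 — 15 left.
Distill T1 at 22: fill all 10 — 5 left.
Sweep/T1: +5 of 7 at 13; pool empty.
Total = 24×10 + 22×10 + 13×5 = 525.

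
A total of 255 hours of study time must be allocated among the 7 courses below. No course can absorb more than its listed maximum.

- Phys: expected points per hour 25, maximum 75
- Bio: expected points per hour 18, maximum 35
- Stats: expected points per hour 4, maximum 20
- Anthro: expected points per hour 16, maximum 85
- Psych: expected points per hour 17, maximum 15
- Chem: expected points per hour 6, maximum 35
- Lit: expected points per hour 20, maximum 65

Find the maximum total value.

Order the courses by expected points per hour: Phys 25 > Lit 20 > Bio 18 > Psych 17 > Anthro 16 > Chem 6 > Stats 4.
Phys: +75 to 75 (cap) — 180 left.
Give Lit 65 to hit its cap of 65 — 115 left.
Bio: +35 to 35 (cap) — 80 left.
Psych takes 15 to reach its cap of 15 — 65 left.
Anthro: +65 (room for 85) → 65. Pool exhausted.
Total = 25×75 + 18×35 + 16×65 + 17×15 + 20×65 = 5100.

5100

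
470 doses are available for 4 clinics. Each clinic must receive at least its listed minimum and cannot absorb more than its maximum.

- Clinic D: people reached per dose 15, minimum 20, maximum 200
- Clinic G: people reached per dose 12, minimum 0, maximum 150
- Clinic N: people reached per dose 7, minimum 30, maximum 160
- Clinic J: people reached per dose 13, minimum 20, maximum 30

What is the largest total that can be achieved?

5820

Meeting every minimum uses 20+0+30+20 = 70 doses, leaving 400.
Rank by people reached per dose: Clinic D 15 > Clinic J 13 > Clinic G 12 > Clinic N 7.
Give Clinic D 180 more to hit its cap of 200 ; 220 left.
Clinic J: +10 to 30 (cap) ; 210 left.
Clinic G: +150 to 150 (cap) ; 60 left.
Only 60 left; Clinic N takes them to reach 90.
Total = 15×200 + 12×150 + 7×90 + 13×30 = 5820.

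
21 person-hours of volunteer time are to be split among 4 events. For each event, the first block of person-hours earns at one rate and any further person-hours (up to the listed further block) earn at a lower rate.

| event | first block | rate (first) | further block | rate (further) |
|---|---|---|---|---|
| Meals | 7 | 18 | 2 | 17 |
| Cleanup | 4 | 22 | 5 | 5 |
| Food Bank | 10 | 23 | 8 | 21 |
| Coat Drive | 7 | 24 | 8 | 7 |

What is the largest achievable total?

486

Order all 8 blocks by rate: Coat Drive/tier1 24 > Food Bank/tier1 23 > Cleanup/tier1 22 > Food Bank/tier2 21 > Meals/tier1 18 > Meals/tier2 17 > Coat Drive/tier2 7 > Cleanup/tier2 5.
Fill Coat Drive tier1 block (7 at 24) — 14 left.
Food Bank tier1 at 23: fill all 10 — 4 left.
Cleanup tier1 at 22: fill all 4 — 0 left.
Total = 24×7 + 23×10 + 22×4 = 486.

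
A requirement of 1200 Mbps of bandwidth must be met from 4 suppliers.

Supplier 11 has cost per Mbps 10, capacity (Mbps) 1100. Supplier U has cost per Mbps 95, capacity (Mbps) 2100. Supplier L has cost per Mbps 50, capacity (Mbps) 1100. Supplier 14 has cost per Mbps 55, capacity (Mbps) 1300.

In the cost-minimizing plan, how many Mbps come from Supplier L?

100

Use suppliers in increasing cost order.
Supplier 11 (10): use full 1100 → 100 Mbps to go.
Supplier L at 50: take 100 of its 1100 → requirement met.
Supplier 14, Supplier U: unused.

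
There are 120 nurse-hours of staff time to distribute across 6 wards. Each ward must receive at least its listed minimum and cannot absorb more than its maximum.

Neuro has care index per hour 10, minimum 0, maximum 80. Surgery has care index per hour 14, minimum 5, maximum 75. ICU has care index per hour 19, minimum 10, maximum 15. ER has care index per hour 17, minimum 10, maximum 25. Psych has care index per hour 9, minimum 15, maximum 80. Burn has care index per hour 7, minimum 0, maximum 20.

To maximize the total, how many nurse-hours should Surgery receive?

Meeting every minimum uses 0+5+10+10+15+0 = 40 nurse-hours, leaving 80.
Rank by care index per hour: ICU 19 > ER 17 > Surgery 14 > Neuro 10 > Psych 9 > Burn 7.
Give ICU 5 more to hit its cap of 15 — 75 left.
ER: +15 to 25 (cap) — 60 left.
Surgery has room for 70 more but only 60 remain, so it gets 65.

65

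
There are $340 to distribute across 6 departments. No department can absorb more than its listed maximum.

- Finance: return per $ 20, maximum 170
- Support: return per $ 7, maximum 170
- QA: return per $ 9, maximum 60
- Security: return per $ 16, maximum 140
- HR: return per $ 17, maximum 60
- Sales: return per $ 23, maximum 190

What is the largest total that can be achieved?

Highest return per $ first: Sales 23 > Finance 20 > HR 17 > Security 16 > QA 9 > Support 7.
Sales: +190 to 190 (cap) ; 150 left.
Finance: +150 (room for 170) → 150. Pool exhausted.
Total = 20×150 + 23×190 = 7370.

7370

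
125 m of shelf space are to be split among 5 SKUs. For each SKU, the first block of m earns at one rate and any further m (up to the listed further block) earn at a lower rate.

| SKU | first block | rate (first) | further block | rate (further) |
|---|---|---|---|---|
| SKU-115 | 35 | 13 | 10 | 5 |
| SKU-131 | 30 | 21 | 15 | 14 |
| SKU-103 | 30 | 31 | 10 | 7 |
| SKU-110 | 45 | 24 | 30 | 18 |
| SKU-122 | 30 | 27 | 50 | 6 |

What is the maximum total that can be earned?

3240

Order all 10 blocks by rate: SKU-103/first 31 > SKU-122/first 27 > SKU-110/first 24 > SKU-131/first 21 > SKU-110/second 18 > SKU-131/second 14 > SKU-115/first 13 > SKU-103/second 7 > SKU-122/second 6 > SKU-115/second 5.
SKU-103 first at 31: fill all 30 — 95 left.
SKU-122/first (27): +30 — 65 left.
SKU-110/first (24): +45 — 20 left.
SKU-131 first at 21: only 20 left, fill 20.
Total = 31×30 + 27×30 + 24×45 + 21×20 = 3240.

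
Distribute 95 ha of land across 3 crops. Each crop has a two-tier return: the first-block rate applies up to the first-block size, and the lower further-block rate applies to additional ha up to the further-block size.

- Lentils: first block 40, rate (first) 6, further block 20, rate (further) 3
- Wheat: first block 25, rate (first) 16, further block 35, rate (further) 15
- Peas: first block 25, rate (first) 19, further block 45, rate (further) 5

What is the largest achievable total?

Rank every tier by rate: Peas/T1 19 > Wheat/T1 16 > Wheat/T2 15 > Lentils/T1 6 > Peas/T2 5 > Lentils/T2 3.
Peas/T1 (19): +25 ; 70 left.
Fill Wheat T1 block (25 at 16) ; 45 left.
Wheat/T2 (15): +35 ; 10 left.
Lentils/T1: +10 of 40 at 6; pool empty.
Total = 19×25 + 16×25 + 15×35 + 6×10 = 1460.

1460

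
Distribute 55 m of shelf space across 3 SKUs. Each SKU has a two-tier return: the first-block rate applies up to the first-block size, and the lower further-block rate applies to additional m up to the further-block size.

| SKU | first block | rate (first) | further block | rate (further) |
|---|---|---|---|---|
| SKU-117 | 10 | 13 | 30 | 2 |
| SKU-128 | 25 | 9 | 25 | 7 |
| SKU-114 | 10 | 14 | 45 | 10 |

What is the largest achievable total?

Treat each block as its own option and order by rate: SKU-114/first 14 > SKU-117/first 13 > SKU-114/second 10 > SKU-128/first 9 > SKU-128/second 7 > SKU-117/second 2.
Fill SKU-114 first block (10 at 14) — 45 left.
Fill SKU-117 first block (10 at 13) — 35 left.
35 remain; put them into SKU-114 second at 10.
Total = 14×10 + 13×10 + 10×35 = 620.

620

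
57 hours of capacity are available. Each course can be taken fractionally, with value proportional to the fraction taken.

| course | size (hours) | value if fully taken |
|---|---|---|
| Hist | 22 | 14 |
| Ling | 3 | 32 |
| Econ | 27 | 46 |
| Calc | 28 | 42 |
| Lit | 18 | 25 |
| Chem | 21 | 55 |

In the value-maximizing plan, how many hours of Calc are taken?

6

Sort by value density: Ling 32/3≈10.7, Chem 55/21≈2.62, Econ 46/27≈1.7, Calc 42/28≈1.5, Lit 25/18≈1.39, Hist 14/22≈0.636.
Ling: take in full, 3 hours for value 32 ; 54 left.
All 21 hours of Chem fit (value 55) ; 33 remain.
All 27 hours of Econ fit (value 46) ; 6 remain.
Fill the last 6 hours with part of Calc: 6/28 of it earns 9.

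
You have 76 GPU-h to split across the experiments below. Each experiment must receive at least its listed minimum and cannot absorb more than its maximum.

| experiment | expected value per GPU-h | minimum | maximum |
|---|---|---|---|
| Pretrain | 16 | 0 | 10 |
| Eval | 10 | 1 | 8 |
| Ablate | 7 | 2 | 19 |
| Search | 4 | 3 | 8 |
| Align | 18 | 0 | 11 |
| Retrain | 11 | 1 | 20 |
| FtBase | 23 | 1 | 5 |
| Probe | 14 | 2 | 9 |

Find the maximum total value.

Meeting every minimum uses 0+1+2+3+0+1+1+2 = 10 GPU-h, leaving 66.
Order the experiments by expected value per GPU-h: FtBase 23 > Align 18 > Pretrain 16 > Probe 14 > Retrain 11 > Eval 10 > Ablate 7 > Search 4.
FtBase takes 4 more to reach its cap of 5 — 62 left.
Align: +11 to 11 (cap) — 51 left.
Give Pretrain 10 more to hit its cap of 10 — 41 left.
Give Probe 7 more to hit its cap of 9 — 34 left.
Give Retrain 19 more to hit its cap of 20 — 15 left.
Eval: +7 to 8 (cap) — 8 left.
Ablate: +8 (room for 17) → 10. Pool exhausted.
Total = 16×10 + 10×8 + 7×10 + 4×3 + 18×11 + 11×20 + 23×5 + 14×9 = 981.

981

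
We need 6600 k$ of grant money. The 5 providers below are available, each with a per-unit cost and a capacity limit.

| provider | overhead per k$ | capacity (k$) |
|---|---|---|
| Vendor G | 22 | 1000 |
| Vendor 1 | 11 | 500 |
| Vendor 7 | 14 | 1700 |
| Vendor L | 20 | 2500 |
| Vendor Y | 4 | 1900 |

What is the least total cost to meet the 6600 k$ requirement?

86900

Cheapest first:
Take 1900 from Vendor Y at 4 → need 4700 more.
Vendor 1 (11): use full 500 → 4200 k$ to go.
Vendor 7 (14): use full 1700 → 2500 k$ to go.
Vendor L (20): use full 2500 → 0 k$ to go.
Vendor G: unused.
Cost = 1900×4 + 500×11 + 1700×14 + 2500×20 = 86900.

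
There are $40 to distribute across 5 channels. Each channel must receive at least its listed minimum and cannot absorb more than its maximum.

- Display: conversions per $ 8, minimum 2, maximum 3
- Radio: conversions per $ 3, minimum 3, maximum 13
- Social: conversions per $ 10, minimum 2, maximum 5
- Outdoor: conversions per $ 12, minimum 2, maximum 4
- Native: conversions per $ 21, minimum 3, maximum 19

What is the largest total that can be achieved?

548

Meeting every minimum uses 2+3+2+2+3 = 12 $, leaving 28.
Highest conversions per $ first: Native 21 > Outdoor 12 > Social 10 > Display 8 > Radio 3.
Give Native 16 more to hit its cap of 19 — 12 left.
Give Outdoor 2 more to hit its cap of 4 — 10 left.
Social: +3 to 5 (cap) — 7 left.
Display: +1 to 3 (cap) — 6 left.
Radio has room for 10 more but only 6 remain, so it gets 9.
Total = 8×3 + 3×9 + 10×5 + 12×4 + 21×19 = 548.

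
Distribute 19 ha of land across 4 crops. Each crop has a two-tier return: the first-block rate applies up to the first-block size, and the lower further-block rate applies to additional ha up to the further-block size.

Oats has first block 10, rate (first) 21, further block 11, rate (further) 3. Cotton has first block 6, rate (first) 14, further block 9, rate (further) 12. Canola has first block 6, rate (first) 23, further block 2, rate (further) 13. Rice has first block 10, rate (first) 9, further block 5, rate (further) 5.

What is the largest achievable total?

390

Rank every tier by rate: Canola/first 23 > Oats/first 21 > Cotton/first 14 > Canola/second 13 > Cotton/second 12 > Rice/first 9 > Rice/second 5 > Oats/second 3.
Fill Canola first block (6 at 23) — 13 left.
Fill Oats first block (10 at 21) — 3 left.
Cotton first at 14: only 3 left, fill 3.
Total = 23×6 + 21×10 + 14×3 = 390.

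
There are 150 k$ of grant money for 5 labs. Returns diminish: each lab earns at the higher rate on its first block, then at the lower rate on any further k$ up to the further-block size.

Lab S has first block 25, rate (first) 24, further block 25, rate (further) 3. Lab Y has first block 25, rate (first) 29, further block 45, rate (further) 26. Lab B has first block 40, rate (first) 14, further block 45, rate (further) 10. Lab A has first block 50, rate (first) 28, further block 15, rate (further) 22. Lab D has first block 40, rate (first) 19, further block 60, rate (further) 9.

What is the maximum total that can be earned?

Order all 10 blocks by rate: Lab Y/tier1 29 > Lab A/tier1 28 > Lab Y/tier2 26 > Lab S/tier1 24 > Lab A/tier2 22 > Lab D/tier1 19 > Lab B/tier1 14 > Lab B/tier2 10 > Lab D/tier2 9 > Lab S/tier2 3.
Fill Lab Y tier1 block (25 at 29) — 125 left.
Lab A tier1 at 28: fill all 50 — 75 left.
Fill Lab Y tier2 block (45 at 26) — 30 left.
Lab S/tier1 (24): +25 — 5 left.
Lab A/tier2: +5 of 15 at 22; pool empty.
Total = 29×25 + 28×50 + 26×45 + 24×25 + 22×5 = 4005.

4005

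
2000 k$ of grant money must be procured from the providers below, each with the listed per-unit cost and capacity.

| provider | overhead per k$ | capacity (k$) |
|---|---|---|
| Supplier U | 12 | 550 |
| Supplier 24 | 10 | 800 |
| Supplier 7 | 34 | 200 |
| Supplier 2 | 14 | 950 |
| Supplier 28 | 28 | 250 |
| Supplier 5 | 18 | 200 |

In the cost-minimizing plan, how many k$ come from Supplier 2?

Cheapest first:
Supplier 24 (10): use full 800 ; 1200 k$ to go.
Supplier U (12): use full 550 ; 650 k$ to go.
Take 650 from Supplier 2 at 14 to finish.
Supplier 5, Supplier 28, Supplier 7: unused.

650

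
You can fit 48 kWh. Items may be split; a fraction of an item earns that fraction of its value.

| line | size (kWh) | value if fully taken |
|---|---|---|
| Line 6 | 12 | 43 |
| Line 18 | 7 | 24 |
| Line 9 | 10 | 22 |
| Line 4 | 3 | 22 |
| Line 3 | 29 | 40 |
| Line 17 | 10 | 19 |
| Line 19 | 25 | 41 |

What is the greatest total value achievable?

139.84

Rank by value-to-size ratio: Line 4 22/3≈7.33, Line 6 43/12≈3.58, Line 18 24/7≈3.43, Line 9 22/10≈2.2, Line 17 19/10≈1.9, Line 19 41/25≈1.64, Line 3 40/29≈1.38.
All 3 kWh of Line 4 fit (value 22) → 45 remain.
Line 6: take in full, 12 kWh for value 43 → 33 left.
Line 18: take in full, 7 kWh for value 24 → 26 left.
Line 9: take in full, 10 kWh for value 22 → 16 left.
Line 17: take in full, 10 kWh for value 19 → 6 left.
Only 6 kWh remain; take 6/25 of Line 19 for value 41×6/25 = 9.84.
Total value = 139.84.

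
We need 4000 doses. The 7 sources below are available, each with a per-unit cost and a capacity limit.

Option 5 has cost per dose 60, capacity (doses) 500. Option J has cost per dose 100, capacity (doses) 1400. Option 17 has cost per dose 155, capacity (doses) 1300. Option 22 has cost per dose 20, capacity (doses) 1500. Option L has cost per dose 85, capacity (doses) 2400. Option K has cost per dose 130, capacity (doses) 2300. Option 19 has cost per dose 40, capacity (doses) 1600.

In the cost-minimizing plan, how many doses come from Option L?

Fill from the cheapest source first.
Take 1500 from Option 22 at 20 ; need 2500 more.
Take 1600 from Option 19 at 40 ; need 900 more.
Option 5 at 60: take all 500 doses ; 400 still needed.
Take 400 from Option L at 85 to finish.
Option J, Option K, Option 17: unused.

400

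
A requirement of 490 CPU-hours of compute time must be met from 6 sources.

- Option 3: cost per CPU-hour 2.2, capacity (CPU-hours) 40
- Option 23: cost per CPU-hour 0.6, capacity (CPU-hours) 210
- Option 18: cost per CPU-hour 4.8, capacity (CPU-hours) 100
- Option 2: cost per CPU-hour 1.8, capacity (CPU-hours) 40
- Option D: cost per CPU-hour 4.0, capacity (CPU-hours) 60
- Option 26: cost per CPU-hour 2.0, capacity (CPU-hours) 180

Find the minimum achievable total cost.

Cheapest first:
Take 210 from Option 23 at 0.6 → need 280 more.
Take 40 from Option 2 at 1.8 → need 240 more.
Take 180 from Option 26 at 2.0 → need 60 more.
Option 3 (2.2): use full 40 → 20 CPU-hours to go.
Take 20 from Option D at 4.0 to finish.
Option 18: unused.
Cost = 210×0.6 + 40×1.8 + 180×2.0 + 40×2.2 + 20×4.0 = 726.

726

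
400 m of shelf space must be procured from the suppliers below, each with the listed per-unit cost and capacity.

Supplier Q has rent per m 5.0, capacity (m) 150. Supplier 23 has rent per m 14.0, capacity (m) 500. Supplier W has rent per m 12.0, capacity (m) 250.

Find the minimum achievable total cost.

3750

Use suppliers in increasing cost order.
Supplier Q (5.0): use full 150 — 250 m to go.
Supplier W at 12.0: take all 250 m — 0 still needed.
Supplier 23: unused.
Cost = 150×5.0 + 250×12.0 = 3750.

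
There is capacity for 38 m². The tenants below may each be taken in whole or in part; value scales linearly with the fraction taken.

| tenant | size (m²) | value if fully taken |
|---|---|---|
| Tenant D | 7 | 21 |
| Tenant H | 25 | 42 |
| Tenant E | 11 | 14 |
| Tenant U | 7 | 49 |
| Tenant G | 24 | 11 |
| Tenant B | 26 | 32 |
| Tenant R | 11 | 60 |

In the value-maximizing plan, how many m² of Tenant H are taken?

Best value per unit of size first: Tenant U 49/7≈7, Tenant R 60/11≈5.45, Tenant D 21/7≈3, Tenant H 42/25≈1.68, Tenant E 14/11≈1.27, Tenant B 32/26≈1.23, Tenant G 11/24≈0.458.
All 7 m² of Tenant U fit (value 49) — 31 remain.
All 11 m² of Tenant R fit (value 60) — 20 remain.
All 7 m² of Tenant D fit (value 21) — 13 remain.
Only 13 m² remain; take 13/25 of Tenant H for value 42×13/25 = 21.84.

13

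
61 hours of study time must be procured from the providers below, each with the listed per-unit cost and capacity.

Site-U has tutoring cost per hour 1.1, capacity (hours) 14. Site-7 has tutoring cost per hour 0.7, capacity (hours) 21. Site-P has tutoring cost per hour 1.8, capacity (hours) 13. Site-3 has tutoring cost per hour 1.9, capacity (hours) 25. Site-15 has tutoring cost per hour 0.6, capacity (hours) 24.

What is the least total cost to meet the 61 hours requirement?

48.1

Cheapest first:
Site-15 at 0.6: take all 24 hours → 37 still needed.
Take 21 from Site-7 at 0.7 → need 16 more.
Take 14 from Site-U at 1.1 → need 2 more.
Site-P at 1.8: take 2 of its 13 → requirement met.
Site-3: unused.
Cost = 24×0.6 + 21×0.7 + 14×1.1 + 2×1.8 = 48.1.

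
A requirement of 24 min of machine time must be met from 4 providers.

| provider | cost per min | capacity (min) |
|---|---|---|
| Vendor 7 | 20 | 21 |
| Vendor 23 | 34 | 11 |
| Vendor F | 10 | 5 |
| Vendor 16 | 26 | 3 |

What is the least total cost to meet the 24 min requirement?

Use providers in increasing cost order.
Vendor F (10): use full 5 ; 19 min to go.
Vendor 7 at 20: take 19 of its 21 ; requirement met.
Vendor 16, Vendor 23: unused.
Cost = 5×10 + 19×20 = 430.

430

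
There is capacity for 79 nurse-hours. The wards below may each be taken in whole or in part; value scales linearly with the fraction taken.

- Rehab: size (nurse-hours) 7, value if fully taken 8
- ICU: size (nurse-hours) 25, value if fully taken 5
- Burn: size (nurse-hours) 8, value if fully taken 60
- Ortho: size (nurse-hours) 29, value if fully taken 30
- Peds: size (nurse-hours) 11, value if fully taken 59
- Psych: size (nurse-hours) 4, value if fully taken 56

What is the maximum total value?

Best value per unit of size first: Psych 56/4≈14, Burn 60/8≈7.5, Peds 59/11≈5.36, Rehab 8/7≈1.14, Ortho 30/29≈1.03, ICU 5/25≈0.2.
Take all of Psych (4 nurse-hours, value 56) — 75 nurse-hours left.
Burn: take in full, 8 nurse-hours for value 60 — 67 left.
All 11 nurse-hours of Peds fit (value 59) — 56 remain.
All 7 nurse-hours of Rehab fit (value 8) — 49 remain.
Take all of Ortho (29 nurse-hours, value 30) — 20 nurse-hours left.
20 nurse-hours left: a 20/25 share of ICU gives 5×20/25 = 4.
Total value = 217.

217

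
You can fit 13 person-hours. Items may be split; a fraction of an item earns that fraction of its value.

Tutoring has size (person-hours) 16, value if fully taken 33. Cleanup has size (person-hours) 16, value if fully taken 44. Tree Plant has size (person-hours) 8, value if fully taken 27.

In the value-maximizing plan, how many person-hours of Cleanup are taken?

5

Rank by value-to-size ratio: Tree Plant 27/8≈3.38, Cleanup 44/16≈2.75, Tutoring 33/16≈2.06.
Tree Plant: take in full, 8 person-hours for value 27 ; 5 left.
5 person-hours left: a 5/16 share of Cleanup gives 44×5/16 = 13.75.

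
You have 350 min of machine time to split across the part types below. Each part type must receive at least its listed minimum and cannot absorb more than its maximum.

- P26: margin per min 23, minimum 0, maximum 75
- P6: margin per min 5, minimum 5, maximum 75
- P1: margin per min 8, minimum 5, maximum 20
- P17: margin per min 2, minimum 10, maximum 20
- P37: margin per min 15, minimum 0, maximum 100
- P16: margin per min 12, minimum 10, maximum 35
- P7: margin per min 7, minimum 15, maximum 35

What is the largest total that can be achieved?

Meeting every minimum uses 0+5+5+10+0+10+15 = 45 min, leaving 305.
Rank by margin per min: P26 23 > P37 15 > P16 12 > P1 8 > P7 7 > P6 5 > P17 2.
P26: +75 to 75 (cap) — 230 left.
P37 takes 100 more to reach its cap of 100 — 130 left.
Give P16 25 more to hit its cap of 35 — 105 left.
Give P1 15 more to hit its cap of 20 — 90 left.
P7: +20 to 35 (cap) — 70 left.
P6 takes 70 more to reach its cap of 75 — 0 left.
Total = 23×75 + 5×75 + 8×20 + 2×10 + 15×100 + 12×35 + 7×35 = 4445.

4445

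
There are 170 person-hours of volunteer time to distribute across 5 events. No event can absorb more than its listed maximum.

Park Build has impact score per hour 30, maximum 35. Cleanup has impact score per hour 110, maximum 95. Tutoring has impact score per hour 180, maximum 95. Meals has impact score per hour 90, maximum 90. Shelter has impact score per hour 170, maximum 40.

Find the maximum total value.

27750

Highest impact score per hour first: Tutoring 180 > Shelter 170 > Cleanup 110 > Meals 90 > Park Build 30.
Tutoring takes 95 to reach its cap of 95 → 75 left.
Shelter: +40 to 40 (cap) → 35 left.
Cleanup has room for 95 but only 35 remain, so it gets 35.
Total = 110×35 + 180×95 + 170×40 = 27750.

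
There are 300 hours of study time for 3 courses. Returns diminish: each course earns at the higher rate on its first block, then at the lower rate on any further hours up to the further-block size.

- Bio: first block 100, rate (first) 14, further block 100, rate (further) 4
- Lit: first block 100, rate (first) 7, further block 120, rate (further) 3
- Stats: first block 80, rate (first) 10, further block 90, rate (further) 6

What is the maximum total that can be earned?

Treat each block as its own option and order by rate: Bio/tier1 14 > Stats/tier1 10 > Lit/tier1 7 > Stats/tier2 6 > Bio/tier2 4 > Lit/tier2 3.
Bio tier1 at 14: fill all 100 — 200 left.
Stats/tier1 (10): +80 — 120 left.
Lit/tier1 (7): +100 — 20 left.
Stats/tier2: +20 of 90 at 6; pool empty.
Total = 14×100 + 10×80 + 7×100 + 6×20 = 3020.

3020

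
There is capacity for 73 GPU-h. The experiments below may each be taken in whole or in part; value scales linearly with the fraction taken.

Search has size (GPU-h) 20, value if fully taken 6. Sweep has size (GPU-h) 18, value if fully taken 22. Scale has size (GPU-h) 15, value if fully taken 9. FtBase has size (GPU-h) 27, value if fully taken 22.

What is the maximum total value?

56.9

Sort by value density: Sweep 22/18≈1.22, FtBase 22/27≈0.815, Scale 9/15≈0.6, Search 6/20≈0.3.
Take all of Sweep (18 GPU-h, value 22) ; 55 GPU-h left.
FtBase: take in full, 27 GPU-h for value 22 ; 28 left.
Scale: take in full, 15 GPU-h for value 9 ; 13 left.
Only 13 GPU-h remain; take 13/20 of Search for value 6×13/20 = 3.9.
Total value = 56.9.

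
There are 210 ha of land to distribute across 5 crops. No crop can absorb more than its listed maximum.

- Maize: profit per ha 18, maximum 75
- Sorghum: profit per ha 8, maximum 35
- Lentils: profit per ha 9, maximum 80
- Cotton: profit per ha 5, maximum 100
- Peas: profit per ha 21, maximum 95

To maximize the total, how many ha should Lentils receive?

40

Highest profit per ha first: Peas 21 > Maize 18 > Lentils 9 > Sorghum 8 > Cotton 5.
Give Peas 95 to hit its cap of 95 — 115 left.
Maize takes 75 to reach its cap of 75 — 40 left.
Only 40 left; Lentils takes them to reach 40.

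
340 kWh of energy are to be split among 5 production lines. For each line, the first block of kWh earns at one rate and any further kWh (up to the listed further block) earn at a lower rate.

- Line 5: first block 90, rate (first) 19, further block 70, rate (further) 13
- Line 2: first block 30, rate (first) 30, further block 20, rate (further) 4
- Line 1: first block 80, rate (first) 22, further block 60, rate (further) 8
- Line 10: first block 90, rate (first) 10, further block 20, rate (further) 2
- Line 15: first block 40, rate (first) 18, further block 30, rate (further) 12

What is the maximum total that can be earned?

6360

Rank every tier by rate: Line 2/tier1 30 > Line 1/tier1 22 > Line 5/tier1 19 > Line 15/tier1 18 > Line 5/tier2 13 > Line 15/tier2 12 > Line 10/tier1 10 > Line 1/tier2 8 > Line 2/tier2 4 > Line 10/tier2 2.
Line 2/tier1 (30): +30 → 310 left.
Fill Line 1 tier1 block (80 at 22) → 230 left.
Fill Line 5 tier1 block (90 at 19) → 140 left.
Fill Line 15 tier1 block (40 at 18) → 100 left.
Line 5 tier2 at 13: fill all 70 → 30 left.
Fill Line 15 tier2 block (30 at 12) → 0 left.
Total = 30×30 + 22×80 + 19×90 + 18×40 + 13×70 + 12×30 = 6360.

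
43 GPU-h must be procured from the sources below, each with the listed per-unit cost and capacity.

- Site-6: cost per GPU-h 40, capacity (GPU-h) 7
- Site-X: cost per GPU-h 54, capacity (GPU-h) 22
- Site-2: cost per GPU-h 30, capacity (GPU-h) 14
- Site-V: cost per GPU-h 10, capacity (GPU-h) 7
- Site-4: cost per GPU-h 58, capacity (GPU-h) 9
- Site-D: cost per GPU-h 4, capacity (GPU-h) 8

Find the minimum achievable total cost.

Use sources in increasing cost order.
Take 8 from Site-D at 4 — need 35 more.
Site-V (10): use full 7 — 28 GPU-h to go.
Take 14 from Site-2 at 30 — need 14 more.
Take 7 from Site-6 at 40 — need 7 more.
Site-X (54): take the remaining 7 — done.
Site-4: unused.
Cost = 8×4 + 7×10 + 14×30 + 7×40 + 7×54 = 1180.

1180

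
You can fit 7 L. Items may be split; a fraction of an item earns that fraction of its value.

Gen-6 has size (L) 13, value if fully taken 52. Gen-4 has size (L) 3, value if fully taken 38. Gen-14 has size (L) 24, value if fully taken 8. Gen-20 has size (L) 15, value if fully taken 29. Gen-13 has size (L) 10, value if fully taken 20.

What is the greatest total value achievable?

Best value per unit of size first: Gen-4 38/3≈12.7, Gen-6 52/13≈4, Gen-13 20/10≈2, Gen-20 29/15≈1.93, Gen-14 8/24≈0.333.
Gen-4: take in full, 3 L for value 38 ; 4 left.
4 L left: a 4/13 share of Gen-6 gives 52×4/13 = 16.
Total value = 54.

54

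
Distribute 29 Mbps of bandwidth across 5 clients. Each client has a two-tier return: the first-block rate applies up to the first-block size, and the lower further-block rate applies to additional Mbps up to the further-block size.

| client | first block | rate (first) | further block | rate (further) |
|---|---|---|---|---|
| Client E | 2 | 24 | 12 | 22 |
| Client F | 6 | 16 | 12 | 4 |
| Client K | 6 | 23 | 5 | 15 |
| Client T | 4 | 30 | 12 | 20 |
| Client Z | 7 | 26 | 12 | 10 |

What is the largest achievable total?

708

Order all 10 blocks by rate: Client T/tier1 30 > Client Z/tier1 26 > Client E/tier1 24 > Client K/tier1 23 > Client E/tier2 22 > Client T/tier2 20 > Client F/tier1 16 > Client K/tier2 15 > Client Z/tier2 10 > Client F/tier2 4.
Client T tier1 at 30: fill all 4 ; 25 left.
Client Z/tier1 (26): +7 ; 18 left.
Client E/tier1 (24): +2 ; 16 left.
Client K tier1 at 23: fill all 6 ; 10 left.
Client E/tier2: +10 of 12 at 22; pool empty.
Total = 30×4 + 26×7 + 24×2 + 23×6 + 22×10 = 708.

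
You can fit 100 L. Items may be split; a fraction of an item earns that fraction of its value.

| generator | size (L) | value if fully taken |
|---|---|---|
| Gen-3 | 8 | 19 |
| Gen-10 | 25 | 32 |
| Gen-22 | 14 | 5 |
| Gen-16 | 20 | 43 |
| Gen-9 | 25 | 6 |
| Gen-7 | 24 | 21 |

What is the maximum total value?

122.16

Sort by value density: Gen-3 19/8≈2.38, Gen-16 43/20≈2.15, Gen-10 32/25≈1.28, Gen-7 21/24≈0.875, Gen-22 5/14≈0.357, Gen-9 6/25≈0.24.
Gen-3: take in full, 8 L for value 19 → 92 left.
Gen-16: take in full, 20 L for value 43 → 72 left.
Gen-10: take in full, 25 L for value 32 → 47 left.
All 24 L of Gen-7 fit (value 21) → 23 remain.
Take all of Gen-22 (14 L, value 5) → 9 L left.
Only 9 L remain; take 9/25 of Gen-9 for value 6×9/25 = 2.16.
Total value = 122.16.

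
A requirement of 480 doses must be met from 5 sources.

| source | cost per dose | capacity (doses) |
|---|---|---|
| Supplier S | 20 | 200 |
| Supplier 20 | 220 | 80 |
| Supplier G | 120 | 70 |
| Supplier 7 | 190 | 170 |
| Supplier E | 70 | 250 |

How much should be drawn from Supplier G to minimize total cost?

30

Cheapest first:
Take 200 from Supplier S at 20 — need 280 more.
Supplier E (70): use full 250 — 30 doses to go.
Supplier G (120): take the remaining 30 — done.
Supplier 7, Supplier 20: unused.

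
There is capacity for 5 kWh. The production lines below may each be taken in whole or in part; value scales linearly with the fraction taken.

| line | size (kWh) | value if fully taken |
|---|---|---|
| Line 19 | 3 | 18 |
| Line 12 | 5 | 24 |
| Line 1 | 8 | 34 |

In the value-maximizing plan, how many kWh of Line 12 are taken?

2

Best value per unit of size first: Line 19 18/3≈6, Line 12 24/5≈4.8, Line 1 34/8≈4.25.
Line 19: take in full, 3 kWh for value 18 → 2 left.
Fill the last 2 kWh with part of Line 12: 2/5 of it earns 9.6.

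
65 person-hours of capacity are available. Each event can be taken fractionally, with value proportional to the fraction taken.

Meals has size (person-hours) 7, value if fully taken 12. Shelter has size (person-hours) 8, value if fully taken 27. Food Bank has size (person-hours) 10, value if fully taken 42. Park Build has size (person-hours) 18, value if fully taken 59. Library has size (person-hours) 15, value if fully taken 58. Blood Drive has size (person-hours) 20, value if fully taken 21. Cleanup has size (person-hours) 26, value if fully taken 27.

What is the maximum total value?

Sort by value density: Food Bank 42/10≈4.2, Library 58/15≈3.87, Shelter 27/8≈3.38, Park Build 59/18≈3.28, Meals 12/7≈1.71, Blood Drive 21/20≈1.05, Cleanup 27/26≈1.04.
Food Bank: take in full, 10 person-hours for value 42 — 55 left.
Library: take in full, 15 person-hours for value 58 — 40 left.
Shelter: take in full, 8 person-hours for value 27 — 32 left.
Park Build: take in full, 18 person-hours for value 59 — 14 left.
Meals: take in full, 7 person-hours for value 12 — 7 left.
Only 7 person-hours remain; take 7/20 of Blood Drive for value 21×7/20 = 7.35.
Total value = 205.35.

205.35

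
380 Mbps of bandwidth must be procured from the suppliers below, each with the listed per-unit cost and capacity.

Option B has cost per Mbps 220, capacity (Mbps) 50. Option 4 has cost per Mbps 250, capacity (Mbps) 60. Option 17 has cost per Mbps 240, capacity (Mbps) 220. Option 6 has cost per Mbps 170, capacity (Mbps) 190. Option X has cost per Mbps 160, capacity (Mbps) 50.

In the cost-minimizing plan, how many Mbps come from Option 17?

Fill from the cheapest supplier first.
Take 50 from Option X at 160 — need 330 more.
Option 6 at 170: take all 190 Mbps — 140 still needed.
Take 50 from Option B at 220 — need 90 more.
Take 90 from Option 17 at 240 to finish.
Option 4: unused.

90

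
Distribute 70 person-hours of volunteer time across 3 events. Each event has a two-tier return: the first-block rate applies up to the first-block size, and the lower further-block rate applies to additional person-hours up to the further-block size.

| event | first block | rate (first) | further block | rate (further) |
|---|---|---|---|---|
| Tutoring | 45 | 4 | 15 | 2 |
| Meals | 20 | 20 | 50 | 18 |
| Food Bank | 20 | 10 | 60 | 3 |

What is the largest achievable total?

Treat each block as its own option and order by rate: Meals/first 20 > Meals/second 18 > Food Bank/first 10 > Tutoring/first 4 > Food Bank/second 3 > Tutoring/second 2.
Meals/first (20): +20 ; 50 left.
Meals/second (18): +50 ; 0 left.
Total = 20×20 + 18×50 = 1300.

1300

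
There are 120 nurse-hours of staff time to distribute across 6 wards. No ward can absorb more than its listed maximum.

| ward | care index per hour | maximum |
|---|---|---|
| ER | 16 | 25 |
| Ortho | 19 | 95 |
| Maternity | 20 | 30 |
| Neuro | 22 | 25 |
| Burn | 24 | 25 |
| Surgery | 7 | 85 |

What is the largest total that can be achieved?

2510

Highest care index per hour first: Burn 24 > Neuro 22 > Maternity 20 > Ortho 19 > ER 16 > Surgery 7.
Burn takes 25 to reach its cap of 25 ; 95 left.
Neuro: +25 to 25 (cap) ; 70 left.
Give Maternity 30 to hit its cap of 30 ; 40 left.
Ortho has room for 95 but only 40 remain, so it gets 40.
Total = 19×40 + 20×30 + 22×25 + 24×25 = 2510.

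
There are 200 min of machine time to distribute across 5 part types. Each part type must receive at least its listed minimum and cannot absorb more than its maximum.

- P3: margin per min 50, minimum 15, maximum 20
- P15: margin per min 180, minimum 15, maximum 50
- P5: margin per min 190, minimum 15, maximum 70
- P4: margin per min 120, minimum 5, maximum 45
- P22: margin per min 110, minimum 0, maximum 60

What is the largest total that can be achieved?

Meeting every minimum uses 15+15+15+5+0 = 50 min, leaving 150.
Rank by margin per min: P5 190 > P15 180 > P4 120 > P22 110 > P3 50.
P5 takes 55 more to reach its cap of 70 → 95 left.
P15 takes 35 more to reach its cap of 50 → 60 left.
P4 takes 40 more to reach its cap of 45 → 20 left.
Only 20 left; P22 takes them to reach 20.
Total = 50×15 + 180×50 + 190×70 + 120×45 + 110×20 = 30650.

30650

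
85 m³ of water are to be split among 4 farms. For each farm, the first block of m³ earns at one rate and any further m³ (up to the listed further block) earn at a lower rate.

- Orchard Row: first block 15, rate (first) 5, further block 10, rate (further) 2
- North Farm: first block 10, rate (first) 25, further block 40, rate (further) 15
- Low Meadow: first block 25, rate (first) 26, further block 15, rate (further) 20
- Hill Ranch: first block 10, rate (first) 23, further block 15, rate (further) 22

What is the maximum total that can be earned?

1910

Treat each block as its own option and order by rate: Low Meadow/first 26 > North Farm/first 25 > Hill Ranch/first 23 > Hill Ranch/second 22 > Low Meadow/second 20 > North Farm/second 15 > Orchard Row/first 5 > Orchard Row/second 2.
Fill Low Meadow first block (25 at 26) — 60 left.
North Farm/first (25): +10 — 50 left.
Hill Ranch/first (23): +10 — 40 left.
Hill Ranch second at 22: fill all 15 — 25 left.
Low Meadow second at 20: fill all 15 — 10 left.
North Farm/second: +10 of 40 at 15; pool empty.
Total = 26×25 + 25×10 + 23×10 + 22×15 + 20×15 + 15×10 = 1910.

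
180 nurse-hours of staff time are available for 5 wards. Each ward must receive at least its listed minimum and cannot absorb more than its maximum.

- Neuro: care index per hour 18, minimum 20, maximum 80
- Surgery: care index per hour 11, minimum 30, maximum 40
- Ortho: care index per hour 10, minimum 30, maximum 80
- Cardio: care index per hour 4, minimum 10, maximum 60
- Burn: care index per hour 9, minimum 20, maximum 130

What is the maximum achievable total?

2400

Meeting every minimum uses 20+30+30+10+20 = 110 nurse-hours, leaving 70.
Highest care index per hour first: Neuro 18 > Surgery 11 > Ortho 10 > Burn 9 > Cardio 4.
Neuro: +60 to 80 (cap) ; 10 left.
Surgery: +10 to 40 (cap) ; 0 left.
Total = 18×80 + 11×40 + 10×30 + 4×10 + 9×20 = 2400.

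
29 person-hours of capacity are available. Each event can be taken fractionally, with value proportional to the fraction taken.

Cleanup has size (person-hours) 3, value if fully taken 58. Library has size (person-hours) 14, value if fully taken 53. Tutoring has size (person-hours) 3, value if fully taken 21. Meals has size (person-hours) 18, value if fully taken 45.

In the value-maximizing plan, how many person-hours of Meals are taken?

Rank by value-to-size ratio: Cleanup 58/3≈19.3, Tutoring 21/3≈7, Library 53/14≈3.79, Meals 45/18≈2.5.
Take all of Cleanup (3 person-hours, value 58) — 26 person-hours left.
Take all of Tutoring (3 person-hours, value 21) — 23 person-hours left.
Library: take in full, 14 person-hours for value 53 — 9 left.
Fill the last 9 person-hours with part of Meals: 9/18 of it earns 22.5.

9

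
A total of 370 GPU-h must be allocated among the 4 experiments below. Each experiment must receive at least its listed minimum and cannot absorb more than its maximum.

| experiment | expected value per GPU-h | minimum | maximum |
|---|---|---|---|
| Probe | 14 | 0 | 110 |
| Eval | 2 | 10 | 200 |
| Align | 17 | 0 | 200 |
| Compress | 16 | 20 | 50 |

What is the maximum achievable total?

Meeting every minimum uses 0+10+0+20 = 30 GPU-h, leaving 340.
Order the experiments by expected value per GPU-h: Align 17 > Compress 16 > Probe 14 > Eval 2.
Align takes 200 more to reach its cap of 200 ; 140 left.
Compress takes 30 more to reach its cap of 50 ; 110 left.
Give Probe 110 more to hit its cap of 110 ; 0 left.
Total = 14×110 + 2×10 + 17×200 + 16×50 = 5760.

5760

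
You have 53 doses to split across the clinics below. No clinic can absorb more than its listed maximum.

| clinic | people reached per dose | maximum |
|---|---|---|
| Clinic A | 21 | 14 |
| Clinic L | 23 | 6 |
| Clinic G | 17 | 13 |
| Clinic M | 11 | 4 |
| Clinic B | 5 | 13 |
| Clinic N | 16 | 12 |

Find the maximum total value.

909

Highest people reached per dose first: Clinic L 23 > Clinic A 21 > Clinic G 17 > Clinic N 16 > Clinic M 11 > Clinic B 5.
Clinic L takes 6 to reach its cap of 6 ; 47 left.
Clinic A takes 14 to reach its cap of 14 ; 33 left.
Clinic G takes 13 to reach its cap of 13 ; 20 left.
Give Clinic N 12 to hit its cap of 12 ; 8 left.
Give Clinic M 4 to hit its cap of 4 ; 4 left.
Only 4 left; Clinic B takes them to reach 4.
Total = 21×14 + 23×6 + 17×13 + 11×4 + 5×4 + 16×12 = 909.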